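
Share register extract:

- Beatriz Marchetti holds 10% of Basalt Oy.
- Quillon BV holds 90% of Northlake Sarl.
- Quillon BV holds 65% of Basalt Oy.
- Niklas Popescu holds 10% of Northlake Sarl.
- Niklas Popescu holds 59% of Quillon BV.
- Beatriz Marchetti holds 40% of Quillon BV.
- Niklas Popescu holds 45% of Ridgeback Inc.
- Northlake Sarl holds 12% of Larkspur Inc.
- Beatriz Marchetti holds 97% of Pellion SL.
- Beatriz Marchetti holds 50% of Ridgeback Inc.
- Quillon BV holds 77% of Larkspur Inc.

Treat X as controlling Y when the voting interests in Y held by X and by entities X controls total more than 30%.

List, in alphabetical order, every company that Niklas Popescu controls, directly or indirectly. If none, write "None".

Basalt Oy, Larkspur Inc, Northlake Sarl, Quillon BV, Ridgeback Inc

Niklas holds 59% of Quillon, so Niklas controls Quillon.
Niklas and Quillon together hold 10% + 90% = 100% of Northlake, so Niklas controls Northlake.
Quillon holds 65% of Basalt, so Niklas controls Basalt.
Niklas holds 45% of Ridgeback, so Niklas controls Ridgeback.
Quillon and Northlake together hold 77% + 12% = 89% of Larkspur, so Niklas controls Larkspur.
No other company's threshold is met.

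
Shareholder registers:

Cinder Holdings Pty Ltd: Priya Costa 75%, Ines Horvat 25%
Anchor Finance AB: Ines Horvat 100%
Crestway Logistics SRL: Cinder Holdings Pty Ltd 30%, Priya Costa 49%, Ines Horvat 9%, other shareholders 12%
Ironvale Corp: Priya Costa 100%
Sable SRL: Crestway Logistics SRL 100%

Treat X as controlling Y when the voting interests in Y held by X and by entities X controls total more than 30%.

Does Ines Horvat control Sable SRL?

No

Ines holds 100% of Anchor, so Ines controls Anchor.
Neither Ines nor any entity Ines controls holds any voting interest in Sable.
So Ines does not control Sable.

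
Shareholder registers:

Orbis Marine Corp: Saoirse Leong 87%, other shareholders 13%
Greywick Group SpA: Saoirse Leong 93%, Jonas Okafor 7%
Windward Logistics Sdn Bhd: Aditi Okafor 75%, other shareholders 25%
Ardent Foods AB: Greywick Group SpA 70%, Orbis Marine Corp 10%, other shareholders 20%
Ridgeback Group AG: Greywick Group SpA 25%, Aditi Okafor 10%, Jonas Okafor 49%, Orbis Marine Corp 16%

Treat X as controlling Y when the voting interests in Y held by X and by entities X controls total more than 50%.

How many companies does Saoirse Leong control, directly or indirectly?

3

Saoirse holds 87% of Orbis, so Saoirse controls Orbis.
Saoirse holds 93% of Greywick, so Saoirse controls Greywick.
Greywick and Orbis together hold 70% + 10% = 80% of Ardent, so Saoirse controls Ardent.
No other company's threshold is met.
Saoirse controls 3 companies.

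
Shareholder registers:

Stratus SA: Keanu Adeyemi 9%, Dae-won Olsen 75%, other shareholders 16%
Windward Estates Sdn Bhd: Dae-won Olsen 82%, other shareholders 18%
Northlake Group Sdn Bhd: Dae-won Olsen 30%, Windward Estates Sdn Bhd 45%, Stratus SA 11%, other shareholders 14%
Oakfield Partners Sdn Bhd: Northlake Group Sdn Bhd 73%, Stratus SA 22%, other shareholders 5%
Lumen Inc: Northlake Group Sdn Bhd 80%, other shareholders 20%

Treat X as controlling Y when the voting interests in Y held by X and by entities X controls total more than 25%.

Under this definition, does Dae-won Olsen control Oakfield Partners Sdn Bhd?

Yes

Dae-won holds 75% of Stratus, so Dae-won controls Stratus.
Dae-won holds 82% of Windward, so Dae-won controls Windward.
Dae-won and Windward and Stratus together hold 30% + 45% + 11% = 86% of Northlake, so Dae-won controls Northlake.
Northlake and Stratus together hold 73% + 22% = 95% of Oakfield, so Dae-won controls Oakfield.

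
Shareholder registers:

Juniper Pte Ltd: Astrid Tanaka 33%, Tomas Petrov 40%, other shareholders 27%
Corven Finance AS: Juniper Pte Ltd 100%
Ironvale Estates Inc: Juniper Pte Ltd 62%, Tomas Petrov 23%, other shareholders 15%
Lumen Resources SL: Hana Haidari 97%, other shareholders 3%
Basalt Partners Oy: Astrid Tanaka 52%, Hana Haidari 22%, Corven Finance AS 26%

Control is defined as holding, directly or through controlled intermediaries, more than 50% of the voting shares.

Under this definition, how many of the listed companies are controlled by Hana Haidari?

Hana holds 97% of Lumen, so Hana controls Lumen.
No other company's threshold is met.
Hana controls 1 company.

1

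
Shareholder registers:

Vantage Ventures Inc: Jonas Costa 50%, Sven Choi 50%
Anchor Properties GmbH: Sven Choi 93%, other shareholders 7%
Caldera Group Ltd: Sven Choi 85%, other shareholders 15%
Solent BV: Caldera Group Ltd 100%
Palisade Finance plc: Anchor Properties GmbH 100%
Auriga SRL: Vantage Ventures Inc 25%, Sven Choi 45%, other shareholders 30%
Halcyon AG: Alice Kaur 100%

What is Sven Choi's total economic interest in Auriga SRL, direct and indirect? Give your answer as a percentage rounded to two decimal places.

57.50%

Sven reaches Auriga along 2 paths.
Via Vantage: 50% × 25% = 12.5%.
Direct stake: 45% = 45%.
Total: 12.5% + 45% = 57.5%.
Rounded: 57.50%.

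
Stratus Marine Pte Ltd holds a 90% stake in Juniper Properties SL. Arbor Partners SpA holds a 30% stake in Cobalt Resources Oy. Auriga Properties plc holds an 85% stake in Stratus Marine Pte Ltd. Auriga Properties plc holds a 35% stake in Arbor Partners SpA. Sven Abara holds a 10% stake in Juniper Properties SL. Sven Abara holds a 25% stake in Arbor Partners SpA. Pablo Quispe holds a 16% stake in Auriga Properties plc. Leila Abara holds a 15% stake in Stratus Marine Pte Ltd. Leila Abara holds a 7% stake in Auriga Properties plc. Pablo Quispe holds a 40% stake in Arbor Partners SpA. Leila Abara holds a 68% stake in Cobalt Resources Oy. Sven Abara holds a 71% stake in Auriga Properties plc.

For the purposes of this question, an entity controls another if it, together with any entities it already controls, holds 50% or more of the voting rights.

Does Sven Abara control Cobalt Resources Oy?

No

Sven holds 71% of Auriga, so Sven controls Auriga.
Auriga holds 85% of Stratus, so Sven controls Stratus.
Sven and Auriga together hold 25% + 35% = 60% of Arbor, so Sven controls Arbor.
Stratus and Sven together hold 90% + 10% = 100% of Juniper, so Sven controls Juniper.
In Cobalt, Sven's side holds only 30%, not ≥ 50%.
So Sven does not control Cobalt.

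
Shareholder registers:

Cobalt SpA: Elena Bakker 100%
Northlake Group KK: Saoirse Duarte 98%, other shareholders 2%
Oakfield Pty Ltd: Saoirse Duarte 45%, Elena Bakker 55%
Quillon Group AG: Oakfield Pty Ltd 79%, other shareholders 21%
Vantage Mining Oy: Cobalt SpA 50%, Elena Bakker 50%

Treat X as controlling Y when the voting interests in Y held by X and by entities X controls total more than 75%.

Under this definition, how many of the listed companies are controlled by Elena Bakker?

2

Elena holds 100% of Cobalt, so Elena controls Cobalt.
Cobalt and Elena together hold 50% + 50% = 100% of Vantage, so Elena controls Vantage.
No other company's threshold is met.
Elena controls 2 companies.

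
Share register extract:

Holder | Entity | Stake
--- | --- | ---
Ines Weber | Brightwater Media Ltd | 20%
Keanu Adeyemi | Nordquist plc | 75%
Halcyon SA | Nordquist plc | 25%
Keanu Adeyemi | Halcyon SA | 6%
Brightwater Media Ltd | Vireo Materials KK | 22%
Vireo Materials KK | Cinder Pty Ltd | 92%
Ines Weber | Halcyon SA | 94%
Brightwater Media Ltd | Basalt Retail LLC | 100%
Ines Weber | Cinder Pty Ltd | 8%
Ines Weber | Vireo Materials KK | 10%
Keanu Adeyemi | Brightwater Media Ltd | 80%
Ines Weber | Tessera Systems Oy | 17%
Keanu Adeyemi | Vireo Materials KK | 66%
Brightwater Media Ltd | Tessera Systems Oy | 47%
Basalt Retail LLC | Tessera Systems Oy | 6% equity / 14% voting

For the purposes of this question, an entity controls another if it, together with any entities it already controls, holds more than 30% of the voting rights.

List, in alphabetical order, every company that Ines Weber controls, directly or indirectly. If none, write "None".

Ines holds 94% of Halcyon, so Ines controls Halcyon.
No other company's threshold is met.

Halcyon SA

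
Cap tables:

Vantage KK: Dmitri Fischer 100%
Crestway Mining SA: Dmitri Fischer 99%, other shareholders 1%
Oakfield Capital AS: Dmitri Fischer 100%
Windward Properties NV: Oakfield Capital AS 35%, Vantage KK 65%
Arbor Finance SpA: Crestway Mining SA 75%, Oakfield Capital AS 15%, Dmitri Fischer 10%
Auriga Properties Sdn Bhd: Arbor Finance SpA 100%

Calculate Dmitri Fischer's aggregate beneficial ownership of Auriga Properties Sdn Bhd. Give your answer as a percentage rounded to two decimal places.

Dmitri reaches Auriga along 3 paths.
Via Crestway → Arbor: 99% × 75% × 100% = 74.25%.
Via Oakfield → Arbor: 100% × 15% × 100% = 15%.
Via Arbor: 10% × 100% = 10%.
Total: 74.25% + 15% + 10% = 99.25%.

99.25%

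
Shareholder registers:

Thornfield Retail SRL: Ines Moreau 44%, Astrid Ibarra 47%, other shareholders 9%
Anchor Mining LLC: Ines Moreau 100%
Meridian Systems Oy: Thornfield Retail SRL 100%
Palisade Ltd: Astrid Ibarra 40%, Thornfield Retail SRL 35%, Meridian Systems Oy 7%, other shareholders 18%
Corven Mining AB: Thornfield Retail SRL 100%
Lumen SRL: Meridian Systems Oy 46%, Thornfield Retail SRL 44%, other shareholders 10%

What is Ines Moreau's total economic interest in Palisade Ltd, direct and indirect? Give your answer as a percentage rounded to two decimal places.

18.48%

Ines reaches Palisade along 2 paths.
Via Thornfield: 44% × 35% = 15.4%.
Via Thornfield → Meridian: 44% × 100% × 7% = 3.08%.
Total: 15.4% + 3.08% = 18.48%.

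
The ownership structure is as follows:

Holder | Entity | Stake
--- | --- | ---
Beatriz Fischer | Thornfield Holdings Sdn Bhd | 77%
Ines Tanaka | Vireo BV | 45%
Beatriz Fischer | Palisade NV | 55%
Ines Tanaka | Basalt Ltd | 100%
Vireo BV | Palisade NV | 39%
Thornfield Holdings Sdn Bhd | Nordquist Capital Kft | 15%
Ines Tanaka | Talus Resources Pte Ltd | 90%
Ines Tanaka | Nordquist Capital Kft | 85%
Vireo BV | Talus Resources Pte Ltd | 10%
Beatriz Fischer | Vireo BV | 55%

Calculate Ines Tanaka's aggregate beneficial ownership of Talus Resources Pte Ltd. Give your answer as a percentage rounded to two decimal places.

Ines reaches Talus along 2 paths.
Direct stake: 90% = 90%.
Via Vireo: 45% × 10% = 4.5%.
Total: 90% + 4.5% = 94.5%.
Rounded: 94.50%.

94.50%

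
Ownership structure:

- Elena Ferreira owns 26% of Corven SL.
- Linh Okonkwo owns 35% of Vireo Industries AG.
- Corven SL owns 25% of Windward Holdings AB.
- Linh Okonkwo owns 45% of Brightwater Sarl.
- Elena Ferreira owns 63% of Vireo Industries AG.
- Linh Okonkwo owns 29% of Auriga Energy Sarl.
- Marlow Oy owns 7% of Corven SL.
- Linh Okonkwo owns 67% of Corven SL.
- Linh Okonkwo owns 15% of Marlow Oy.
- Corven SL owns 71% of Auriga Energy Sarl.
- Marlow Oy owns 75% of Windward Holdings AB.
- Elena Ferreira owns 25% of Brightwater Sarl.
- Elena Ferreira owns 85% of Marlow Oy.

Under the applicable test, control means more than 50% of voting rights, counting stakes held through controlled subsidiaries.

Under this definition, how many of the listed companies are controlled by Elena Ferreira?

Elena holds 63% of Vireo, so Elena controls Vireo.
Elena holds 85% of Marlow, so Elena controls Marlow.
Marlow holds 75% of Windward, so Elena controls Windward.
No other company's threshold is met.
Elena controls 3 companies.

3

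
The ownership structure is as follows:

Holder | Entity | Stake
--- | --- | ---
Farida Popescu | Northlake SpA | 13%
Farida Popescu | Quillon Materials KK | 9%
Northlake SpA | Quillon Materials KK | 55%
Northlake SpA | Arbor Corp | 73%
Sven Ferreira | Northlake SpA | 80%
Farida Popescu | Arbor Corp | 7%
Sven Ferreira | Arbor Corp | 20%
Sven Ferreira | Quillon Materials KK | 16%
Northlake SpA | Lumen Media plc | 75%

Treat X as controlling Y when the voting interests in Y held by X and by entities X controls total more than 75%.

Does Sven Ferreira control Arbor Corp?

Yes

Sven holds 80% of Northlake, so Sven controls Northlake.
Northlake and Sven together hold 73% + 20% = 93% of Arbor, so Sven controls Arbor.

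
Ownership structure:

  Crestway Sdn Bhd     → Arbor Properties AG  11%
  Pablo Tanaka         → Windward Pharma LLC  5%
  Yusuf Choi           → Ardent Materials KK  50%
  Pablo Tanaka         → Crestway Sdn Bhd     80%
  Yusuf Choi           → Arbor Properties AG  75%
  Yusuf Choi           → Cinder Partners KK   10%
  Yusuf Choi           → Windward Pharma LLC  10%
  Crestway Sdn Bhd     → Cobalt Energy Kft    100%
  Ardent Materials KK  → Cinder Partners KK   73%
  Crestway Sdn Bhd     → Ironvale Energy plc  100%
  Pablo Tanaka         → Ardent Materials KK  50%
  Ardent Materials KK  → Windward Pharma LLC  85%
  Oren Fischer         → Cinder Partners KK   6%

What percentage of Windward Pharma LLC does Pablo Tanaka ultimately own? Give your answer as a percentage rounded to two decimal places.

Pablo reaches Windward along 2 paths.
Via Ardent: 50% × 85% = 42.5%.
Direct stake: 5% = 5%.
Total: 42.5% + 5% = 47.5%.
Rounded: 47.50%.

47.50%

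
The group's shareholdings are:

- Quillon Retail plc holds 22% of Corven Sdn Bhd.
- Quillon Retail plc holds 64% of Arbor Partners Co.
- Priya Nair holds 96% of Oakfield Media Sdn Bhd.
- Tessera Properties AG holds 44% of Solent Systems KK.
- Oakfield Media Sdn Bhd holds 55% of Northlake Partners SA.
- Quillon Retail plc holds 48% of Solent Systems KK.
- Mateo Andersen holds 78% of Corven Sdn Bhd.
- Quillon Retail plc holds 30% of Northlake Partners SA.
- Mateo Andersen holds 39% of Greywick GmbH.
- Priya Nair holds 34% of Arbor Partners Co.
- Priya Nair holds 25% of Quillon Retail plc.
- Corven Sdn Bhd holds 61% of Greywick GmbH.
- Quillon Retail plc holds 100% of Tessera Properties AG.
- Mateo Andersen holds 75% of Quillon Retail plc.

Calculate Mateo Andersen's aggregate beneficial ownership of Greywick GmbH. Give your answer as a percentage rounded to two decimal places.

Mateo reaches Greywick along 3 paths.
Direct stake: 39% = 39%.
Via Quillon → Corven: 75% × 22% × 61% = 10.065%.
Via Corven: 78% × 61% = 47.58%.
Total: 39% + 10.065% + 47.58% = 96.645%.
Rounded: 96.65%.

96.65%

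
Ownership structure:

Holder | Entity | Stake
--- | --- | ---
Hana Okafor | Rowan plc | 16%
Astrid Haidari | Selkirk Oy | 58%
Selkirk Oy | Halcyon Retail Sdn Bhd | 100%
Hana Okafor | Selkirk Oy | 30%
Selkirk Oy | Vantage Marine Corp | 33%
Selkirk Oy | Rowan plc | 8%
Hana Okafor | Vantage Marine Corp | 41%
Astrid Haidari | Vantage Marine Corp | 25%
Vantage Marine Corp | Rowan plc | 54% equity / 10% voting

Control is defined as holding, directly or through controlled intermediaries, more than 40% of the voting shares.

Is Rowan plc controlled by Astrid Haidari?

No

Astrid holds 58% of Selkirk, so Astrid controls Selkirk.
Astrid and Selkirk together hold 25% + 33% = 58% of Vantage, so Astrid controls Vantage.
Selkirk holds 100% of Halcyon, so Astrid controls Halcyon.
In Rowan, Astrid's side holds only 8% + 10% = 18%, not > 40%.
So Astrid does not control Rowan.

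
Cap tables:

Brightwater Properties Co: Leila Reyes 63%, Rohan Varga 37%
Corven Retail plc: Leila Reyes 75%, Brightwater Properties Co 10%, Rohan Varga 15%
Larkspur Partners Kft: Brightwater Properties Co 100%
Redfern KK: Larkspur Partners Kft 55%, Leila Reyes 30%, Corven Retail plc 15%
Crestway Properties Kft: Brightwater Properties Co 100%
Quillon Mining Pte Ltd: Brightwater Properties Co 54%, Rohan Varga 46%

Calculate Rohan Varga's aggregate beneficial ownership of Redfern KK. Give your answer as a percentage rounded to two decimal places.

23.16%

Rohan reaches Redfern along 3 paths.
Via Brightwater → Larkspur: 37% × 100% × 55% = 20.35%.
Via Brightwater → Corven: 37% × 10% × 15% = 0.555%.
Via Corven: 15% × 15% = 2.25%.
Total: 20.35% + 0.555% + 2.25% = 23.155%.
Rounded: 23.16%.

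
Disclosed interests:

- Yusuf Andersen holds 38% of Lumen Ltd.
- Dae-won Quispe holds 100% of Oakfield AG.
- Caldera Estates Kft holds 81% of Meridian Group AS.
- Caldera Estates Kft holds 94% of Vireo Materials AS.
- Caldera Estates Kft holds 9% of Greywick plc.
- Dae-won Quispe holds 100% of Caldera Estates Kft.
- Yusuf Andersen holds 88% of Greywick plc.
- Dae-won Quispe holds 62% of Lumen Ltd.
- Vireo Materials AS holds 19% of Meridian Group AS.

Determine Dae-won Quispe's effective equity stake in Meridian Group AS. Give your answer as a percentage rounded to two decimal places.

Dae-won reaches Meridian along 2 paths.
Via Caldera → Vireo: 100% × 94% × 19% = 17.86%.
Via Caldera: 100% × 81% = 81%.
Total: 17.86% + 81% = 98.86%.

98.86%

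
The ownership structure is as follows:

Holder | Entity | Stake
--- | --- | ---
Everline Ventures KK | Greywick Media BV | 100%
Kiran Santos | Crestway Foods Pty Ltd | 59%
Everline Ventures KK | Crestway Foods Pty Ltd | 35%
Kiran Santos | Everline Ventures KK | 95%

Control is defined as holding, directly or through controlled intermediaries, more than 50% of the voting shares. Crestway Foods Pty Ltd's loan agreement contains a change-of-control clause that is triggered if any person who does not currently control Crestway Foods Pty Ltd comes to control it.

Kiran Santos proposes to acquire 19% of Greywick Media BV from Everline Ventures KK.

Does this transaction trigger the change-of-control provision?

No

The purchase adds only to Kiran's holdings (Everline's stake shrinks), so Kiran is the only person who could newly come to control Crestway.
Kiran holds 95% of Everline, so Kiran controls Everline.
Everline and Kiran together hold 35% + 59% = 94% of Crestway, so Kiran controls Crestway.
So Kiran already controls Crestway before the transaction.
After the purchase, Kiran holds 19% of Greywick directly, and Everline's stake falls to 81%.
Kiran controlled Crestway already, so this is not a new person acquiring control; every other person's position is unchanged or reduced.
No new person acquires control, so the clause is not triggered.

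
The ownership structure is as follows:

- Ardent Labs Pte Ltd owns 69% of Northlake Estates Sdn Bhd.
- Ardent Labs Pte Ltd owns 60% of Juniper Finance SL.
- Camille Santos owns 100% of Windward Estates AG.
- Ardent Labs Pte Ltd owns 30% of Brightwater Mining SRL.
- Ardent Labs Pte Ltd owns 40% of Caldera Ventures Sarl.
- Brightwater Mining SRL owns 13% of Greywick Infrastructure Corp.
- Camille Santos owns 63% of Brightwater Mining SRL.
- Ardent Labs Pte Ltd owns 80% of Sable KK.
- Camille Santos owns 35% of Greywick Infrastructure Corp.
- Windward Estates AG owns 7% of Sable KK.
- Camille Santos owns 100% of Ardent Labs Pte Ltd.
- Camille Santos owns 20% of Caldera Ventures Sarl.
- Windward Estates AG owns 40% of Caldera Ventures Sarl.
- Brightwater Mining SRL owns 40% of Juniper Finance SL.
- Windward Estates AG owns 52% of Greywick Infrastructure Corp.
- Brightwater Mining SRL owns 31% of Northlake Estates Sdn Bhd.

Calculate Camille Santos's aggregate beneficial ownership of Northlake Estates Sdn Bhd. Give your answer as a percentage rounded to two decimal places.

97.83%

Camille reaches Northlake along 3 paths.
Via Ardent: 100% × 69% = 69%.
Via Ardent → Brightwater: 100% × 30% × 31% = 9.3%.
Via Brightwater: 63% × 31% = 19.53%.
Total: 69% + 9.3% + 19.53% = 97.83%.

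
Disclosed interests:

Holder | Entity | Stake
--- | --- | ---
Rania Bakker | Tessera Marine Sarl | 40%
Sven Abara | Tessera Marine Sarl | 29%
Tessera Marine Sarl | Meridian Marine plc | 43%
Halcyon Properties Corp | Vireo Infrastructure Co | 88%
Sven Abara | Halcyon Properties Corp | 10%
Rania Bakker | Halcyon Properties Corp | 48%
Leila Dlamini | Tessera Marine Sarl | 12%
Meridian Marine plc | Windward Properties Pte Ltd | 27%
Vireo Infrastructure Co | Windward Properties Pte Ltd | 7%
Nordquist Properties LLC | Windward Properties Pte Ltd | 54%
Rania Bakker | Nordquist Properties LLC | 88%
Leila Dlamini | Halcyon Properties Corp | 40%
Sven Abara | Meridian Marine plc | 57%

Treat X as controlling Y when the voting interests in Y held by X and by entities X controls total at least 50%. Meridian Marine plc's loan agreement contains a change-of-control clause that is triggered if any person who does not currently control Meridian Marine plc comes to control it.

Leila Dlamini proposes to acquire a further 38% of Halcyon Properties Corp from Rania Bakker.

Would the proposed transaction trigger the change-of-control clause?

The purchase adds only to Leila's holdings (Rania's stake shrinks), so Leila is the only person who could newly come to control Meridian.
Leila's largest direct stake is 40% in Halcyon, which does not meet the threshold, so Leila controls no company.
Neither Leila nor any entity Leila controls holds any voting interest in Meridian.
So before the transaction, Leila does not control Meridian.
After the purchase, Leila's direct stake in Halcyon rises to 40% + 38% = 78%, and Rania's stake falls to 10%.
Leila holds 78% of Halcyon, so Leila controls Halcyon.
Halcyon holds 88% of Vireo, so Leila controls Vireo.
After the transaction, neither Leila nor any entity Leila controls holds a voting interest in Meridian, so Leila still does not control it.
No new person acquires control, so the clause is not triggered.

No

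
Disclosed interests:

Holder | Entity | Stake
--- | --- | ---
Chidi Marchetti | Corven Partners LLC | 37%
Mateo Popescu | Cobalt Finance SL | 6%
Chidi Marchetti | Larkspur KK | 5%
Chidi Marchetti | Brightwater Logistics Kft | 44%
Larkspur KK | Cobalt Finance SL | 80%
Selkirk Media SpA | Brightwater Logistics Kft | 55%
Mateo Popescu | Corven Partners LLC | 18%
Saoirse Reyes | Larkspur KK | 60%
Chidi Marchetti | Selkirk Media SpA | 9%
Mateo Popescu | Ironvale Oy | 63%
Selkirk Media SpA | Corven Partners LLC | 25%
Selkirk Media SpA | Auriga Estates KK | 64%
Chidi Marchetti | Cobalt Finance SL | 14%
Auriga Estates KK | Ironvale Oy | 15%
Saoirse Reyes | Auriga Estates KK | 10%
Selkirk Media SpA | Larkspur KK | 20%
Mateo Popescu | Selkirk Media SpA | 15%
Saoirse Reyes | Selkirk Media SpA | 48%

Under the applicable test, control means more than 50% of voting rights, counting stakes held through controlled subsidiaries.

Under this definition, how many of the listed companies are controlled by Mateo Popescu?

Mateo holds 63% of Ironvale, so Mateo controls Ironvale.
No other company's threshold is met.
Mateo controls 1 company.

1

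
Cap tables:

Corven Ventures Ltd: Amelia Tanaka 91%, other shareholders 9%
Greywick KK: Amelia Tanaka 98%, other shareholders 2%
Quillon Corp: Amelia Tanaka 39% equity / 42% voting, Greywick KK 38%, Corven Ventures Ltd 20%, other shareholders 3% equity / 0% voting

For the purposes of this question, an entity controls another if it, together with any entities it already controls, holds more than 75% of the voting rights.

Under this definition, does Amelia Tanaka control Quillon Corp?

Amelia holds 91% of Corven, so Amelia controls Corven.
Amelia holds 98% of Greywick, so Amelia controls Greywick.
Amelia and Greywick and Corven together hold 42% + 38% + 20% = 100% of Quillon, so Amelia controls Quillon.

Yes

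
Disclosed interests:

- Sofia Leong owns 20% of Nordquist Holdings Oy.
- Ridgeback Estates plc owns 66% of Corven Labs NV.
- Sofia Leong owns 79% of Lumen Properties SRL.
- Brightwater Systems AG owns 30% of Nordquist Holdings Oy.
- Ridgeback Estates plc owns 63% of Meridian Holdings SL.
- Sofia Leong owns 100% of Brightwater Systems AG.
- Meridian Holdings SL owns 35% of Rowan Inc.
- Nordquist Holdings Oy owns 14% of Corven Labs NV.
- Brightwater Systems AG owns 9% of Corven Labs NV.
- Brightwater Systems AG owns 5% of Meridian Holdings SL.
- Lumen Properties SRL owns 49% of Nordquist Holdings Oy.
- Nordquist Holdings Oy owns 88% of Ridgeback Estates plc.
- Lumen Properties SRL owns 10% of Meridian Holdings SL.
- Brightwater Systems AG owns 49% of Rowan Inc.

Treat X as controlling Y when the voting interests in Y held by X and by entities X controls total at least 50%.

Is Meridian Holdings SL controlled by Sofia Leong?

Yes

Sofia holds 100% of Brightwater, so Sofia controls Brightwater.
Sofia holds 79% of Lumen, so Sofia controls Lumen.
Sofia and Lumen and Brightwater together hold 20% + 49% + 30% = 99% of Nordquist, so Sofia controls Nordquist.
Nordquist holds 88% of Ridgeback, so Sofia controls Ridgeback.
Ridgeback and Lumen and Brightwater together hold 63% + 10% + 5% = 78% of Meridian, so Sofia controls Meridian.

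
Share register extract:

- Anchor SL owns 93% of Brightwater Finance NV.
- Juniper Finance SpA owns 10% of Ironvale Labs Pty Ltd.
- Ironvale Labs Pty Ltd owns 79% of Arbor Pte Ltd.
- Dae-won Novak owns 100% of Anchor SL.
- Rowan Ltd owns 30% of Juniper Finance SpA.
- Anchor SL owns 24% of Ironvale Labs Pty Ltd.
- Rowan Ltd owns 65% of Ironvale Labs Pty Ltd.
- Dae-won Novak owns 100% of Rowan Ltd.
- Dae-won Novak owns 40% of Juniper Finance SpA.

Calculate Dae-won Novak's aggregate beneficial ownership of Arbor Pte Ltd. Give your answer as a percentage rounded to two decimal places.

Dae-won reaches Arbor along 4 paths.
Via Rowan → Ironvale: 100% × 65% × 79% = 51.35%.
Via Juniper → Ironvale: 40% × 10% × 79% = 3.16%.
Via Rowan → Juniper → Ironvale: 100% × 30% × 10% × 79% = 2.37%.
Via Anchor → Ironvale: 100% × 24% × 79% = 18.96%.
Total: 51.35% + 3.16% + 2.37% + 18.96% = 75.84%.

75.84%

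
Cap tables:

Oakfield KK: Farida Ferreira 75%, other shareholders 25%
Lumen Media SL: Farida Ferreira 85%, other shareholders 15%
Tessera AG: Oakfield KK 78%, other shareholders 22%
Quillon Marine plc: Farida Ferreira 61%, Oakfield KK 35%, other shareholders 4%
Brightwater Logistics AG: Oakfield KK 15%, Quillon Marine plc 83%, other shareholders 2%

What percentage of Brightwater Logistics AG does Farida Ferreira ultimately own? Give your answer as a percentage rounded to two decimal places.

83.67%

Farida reaches Brightwater along 3 paths.
Via Oakfield: 75% × 15% = 11.25%.
Via Quillon: 61% × 83% = 50.63%.
Via Oakfield → Quillon: 75% × 35% × 83% = 21.7875%.
Total: 11.25% + 50.63% + 21.7875% = 83.6675%.
Rounded: 83.67%.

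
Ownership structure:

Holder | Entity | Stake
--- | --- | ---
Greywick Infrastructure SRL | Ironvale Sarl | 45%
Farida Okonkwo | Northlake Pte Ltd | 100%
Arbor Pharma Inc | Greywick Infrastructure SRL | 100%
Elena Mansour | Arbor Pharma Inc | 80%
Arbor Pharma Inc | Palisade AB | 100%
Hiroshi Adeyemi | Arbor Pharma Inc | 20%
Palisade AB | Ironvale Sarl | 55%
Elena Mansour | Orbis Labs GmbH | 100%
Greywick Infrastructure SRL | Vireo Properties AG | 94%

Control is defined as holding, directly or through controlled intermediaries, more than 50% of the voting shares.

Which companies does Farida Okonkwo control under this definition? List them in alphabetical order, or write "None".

Northlake Pte Ltd

Farida holds 100% of Northlake, so Farida controls Northlake.
No other company's threshold is met.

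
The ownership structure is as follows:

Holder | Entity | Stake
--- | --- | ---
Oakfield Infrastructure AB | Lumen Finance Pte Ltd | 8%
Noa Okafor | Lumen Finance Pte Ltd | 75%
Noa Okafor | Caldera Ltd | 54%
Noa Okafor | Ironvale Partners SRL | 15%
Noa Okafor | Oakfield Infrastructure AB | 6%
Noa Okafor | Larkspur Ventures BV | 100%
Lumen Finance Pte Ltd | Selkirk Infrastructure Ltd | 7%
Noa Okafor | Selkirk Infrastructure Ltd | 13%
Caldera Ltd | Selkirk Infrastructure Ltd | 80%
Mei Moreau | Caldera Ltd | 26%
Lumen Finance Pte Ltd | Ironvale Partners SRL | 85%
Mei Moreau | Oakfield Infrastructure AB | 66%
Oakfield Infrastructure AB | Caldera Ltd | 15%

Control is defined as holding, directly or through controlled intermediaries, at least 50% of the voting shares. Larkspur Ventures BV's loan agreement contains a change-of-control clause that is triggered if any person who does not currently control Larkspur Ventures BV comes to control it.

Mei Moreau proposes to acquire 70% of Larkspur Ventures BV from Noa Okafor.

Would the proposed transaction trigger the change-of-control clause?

Yes

The purchase adds only to Mei's holdings (Noa's stake shrinks), so Mei is the only person who could newly come to control Larkspur.
Mei holds 66% of Oakfield, so Mei controls Oakfield.
Neither Mei nor any entity Mei controls holds any voting interest in Larkspur.
So before the transaction, Mei does not control Larkspur.
After the purchase, Mei holds 70% of Larkspur directly, and Noa's stake falls to 30%.
Mei holds 70% of Larkspur, so Mei controls Larkspur.
Mei did not control Larkspur before and does after, so the clause is triggered.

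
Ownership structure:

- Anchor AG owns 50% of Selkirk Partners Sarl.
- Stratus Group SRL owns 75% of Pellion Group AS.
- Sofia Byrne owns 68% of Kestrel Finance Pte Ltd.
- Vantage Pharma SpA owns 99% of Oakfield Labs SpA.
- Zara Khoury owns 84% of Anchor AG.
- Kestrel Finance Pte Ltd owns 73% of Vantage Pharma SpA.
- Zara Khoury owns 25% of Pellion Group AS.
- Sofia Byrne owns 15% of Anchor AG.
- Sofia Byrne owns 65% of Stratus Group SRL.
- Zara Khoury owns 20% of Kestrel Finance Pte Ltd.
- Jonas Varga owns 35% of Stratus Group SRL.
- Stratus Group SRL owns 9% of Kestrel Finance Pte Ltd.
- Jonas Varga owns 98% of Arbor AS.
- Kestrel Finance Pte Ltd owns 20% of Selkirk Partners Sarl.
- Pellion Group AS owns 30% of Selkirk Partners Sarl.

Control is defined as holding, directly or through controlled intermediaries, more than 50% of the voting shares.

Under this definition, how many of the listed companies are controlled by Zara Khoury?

1

Zara holds 84% of Anchor, so Zara controls Anchor.
No other company's threshold is met.
Zara controls 1 company.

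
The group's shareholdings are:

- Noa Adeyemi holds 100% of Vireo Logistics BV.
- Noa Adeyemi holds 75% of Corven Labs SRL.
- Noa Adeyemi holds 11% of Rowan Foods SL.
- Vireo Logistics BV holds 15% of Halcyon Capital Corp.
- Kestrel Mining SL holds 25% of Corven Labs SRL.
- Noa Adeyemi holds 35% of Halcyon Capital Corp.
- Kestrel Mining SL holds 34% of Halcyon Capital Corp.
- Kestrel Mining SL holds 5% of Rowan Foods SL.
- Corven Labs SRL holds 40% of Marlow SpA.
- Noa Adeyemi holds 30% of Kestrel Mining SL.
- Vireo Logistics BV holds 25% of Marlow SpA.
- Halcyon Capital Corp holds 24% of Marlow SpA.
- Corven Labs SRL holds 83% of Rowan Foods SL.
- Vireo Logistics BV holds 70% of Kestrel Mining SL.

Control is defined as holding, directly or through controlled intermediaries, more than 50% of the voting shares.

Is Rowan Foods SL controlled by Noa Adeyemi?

Noa holds 100% of Vireo, so Noa controls Vireo.
Noa and Vireo together hold 30% + 70% = 100% of Kestrel, so Noa controls Kestrel.
Noa and Kestrel together hold 75% + 25% = 100% of Corven, so Noa controls Corven.
Corven and Noa and Kestrel together hold 83% + 11% + 5% = 99% of Rowan, so Noa controls Rowan.

Yes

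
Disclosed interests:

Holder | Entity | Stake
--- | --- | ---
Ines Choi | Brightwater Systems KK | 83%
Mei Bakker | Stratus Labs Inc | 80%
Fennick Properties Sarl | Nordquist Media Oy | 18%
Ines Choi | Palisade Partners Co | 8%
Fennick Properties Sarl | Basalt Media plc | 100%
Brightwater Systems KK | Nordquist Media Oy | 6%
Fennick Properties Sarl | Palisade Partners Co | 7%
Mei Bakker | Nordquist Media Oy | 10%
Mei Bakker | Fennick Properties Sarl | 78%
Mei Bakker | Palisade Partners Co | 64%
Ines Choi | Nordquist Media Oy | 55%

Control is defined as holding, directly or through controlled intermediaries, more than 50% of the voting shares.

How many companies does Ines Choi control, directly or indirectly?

Ines holds 83% of Brightwater, so Ines controls Brightwater.
Brightwater and Ines together hold 6% + 55% = 61% of Nordquist, so Ines controls Nordquist.
No other company's threshold is met.
Ines controls 2 companies.

2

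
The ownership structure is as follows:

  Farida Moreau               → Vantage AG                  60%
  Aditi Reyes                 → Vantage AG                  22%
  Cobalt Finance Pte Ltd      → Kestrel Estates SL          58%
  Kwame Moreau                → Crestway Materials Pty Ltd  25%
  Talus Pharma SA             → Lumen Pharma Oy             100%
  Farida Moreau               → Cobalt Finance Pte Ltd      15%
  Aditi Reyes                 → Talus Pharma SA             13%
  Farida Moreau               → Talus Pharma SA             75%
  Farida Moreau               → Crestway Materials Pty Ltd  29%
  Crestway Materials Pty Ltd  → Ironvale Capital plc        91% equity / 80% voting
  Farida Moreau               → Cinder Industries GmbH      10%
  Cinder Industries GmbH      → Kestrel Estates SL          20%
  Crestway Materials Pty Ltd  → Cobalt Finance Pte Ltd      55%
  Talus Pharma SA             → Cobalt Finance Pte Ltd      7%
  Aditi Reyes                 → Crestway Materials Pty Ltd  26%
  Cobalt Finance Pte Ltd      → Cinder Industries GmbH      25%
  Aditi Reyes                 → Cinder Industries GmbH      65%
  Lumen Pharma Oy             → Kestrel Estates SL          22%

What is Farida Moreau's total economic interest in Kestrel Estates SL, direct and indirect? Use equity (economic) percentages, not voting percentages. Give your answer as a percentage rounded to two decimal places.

Farida reaches Kestrel along 8 paths.
Via Crestway → Cobalt: 29% × 55% × 58% = 9.251%.
Via Cobalt: 15% × 58% = 8.7%.
Via Talus → Cobalt: 75% × 7% × 58% = 3.045%.
Via Crestway → Cobalt → Cinder: 29% × 55% × 25% × 20% = 0.7975%.
Via Cobalt → Cinder: 15% × 25% × 20% = 0.75%.
Via Talus → Cobalt → Cinder: 75% × 7% × 25% × 20% = 0.2625%.
Via Cinder: 10% × 20% = 2%.
Via Talus → Lumen: 75% × 100% × 22% = 16.5%.
Total: 9.251% + 8.7% + 3.045% + 0.7975% + 0.75% + 0.2625% + 2% + 16.5% = 41.306%.
Rounded: 41.31%.

41.31%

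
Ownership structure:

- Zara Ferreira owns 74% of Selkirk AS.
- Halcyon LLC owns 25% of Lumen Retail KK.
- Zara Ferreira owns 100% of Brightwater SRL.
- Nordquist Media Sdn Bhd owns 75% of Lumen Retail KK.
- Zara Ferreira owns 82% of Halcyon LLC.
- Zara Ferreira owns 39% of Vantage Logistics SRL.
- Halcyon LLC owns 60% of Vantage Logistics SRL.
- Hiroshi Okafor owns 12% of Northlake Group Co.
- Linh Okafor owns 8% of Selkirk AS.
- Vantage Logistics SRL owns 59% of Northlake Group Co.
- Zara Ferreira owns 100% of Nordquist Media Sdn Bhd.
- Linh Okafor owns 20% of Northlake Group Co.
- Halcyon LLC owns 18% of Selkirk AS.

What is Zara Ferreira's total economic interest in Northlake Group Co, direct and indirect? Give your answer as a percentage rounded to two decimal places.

Zara reaches Northlake along 2 paths.
Via Vantage: 39% × 59% = 23.01%.
Via Halcyon → Vantage: 82% × 60% × 59% = 29.028%.
Total: 23.01% + 29.028% = 52.038%.
Rounded: 52.04%.

52.04%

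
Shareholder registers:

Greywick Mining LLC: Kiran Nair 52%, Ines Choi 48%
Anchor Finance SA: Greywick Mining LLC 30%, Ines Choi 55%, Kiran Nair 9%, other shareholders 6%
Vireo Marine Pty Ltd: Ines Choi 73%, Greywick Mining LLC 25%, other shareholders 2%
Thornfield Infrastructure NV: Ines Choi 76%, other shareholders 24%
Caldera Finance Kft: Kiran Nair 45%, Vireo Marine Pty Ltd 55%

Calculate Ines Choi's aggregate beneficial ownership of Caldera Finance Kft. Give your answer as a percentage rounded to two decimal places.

Ines reaches Caldera along 2 paths.
Via Vireo: 73% × 55% = 40.15%.
Via Greywick → Vireo: 48% × 25% × 55% = 6.6%.
Total: 40.15% + 6.6% = 46.75%.

46.75%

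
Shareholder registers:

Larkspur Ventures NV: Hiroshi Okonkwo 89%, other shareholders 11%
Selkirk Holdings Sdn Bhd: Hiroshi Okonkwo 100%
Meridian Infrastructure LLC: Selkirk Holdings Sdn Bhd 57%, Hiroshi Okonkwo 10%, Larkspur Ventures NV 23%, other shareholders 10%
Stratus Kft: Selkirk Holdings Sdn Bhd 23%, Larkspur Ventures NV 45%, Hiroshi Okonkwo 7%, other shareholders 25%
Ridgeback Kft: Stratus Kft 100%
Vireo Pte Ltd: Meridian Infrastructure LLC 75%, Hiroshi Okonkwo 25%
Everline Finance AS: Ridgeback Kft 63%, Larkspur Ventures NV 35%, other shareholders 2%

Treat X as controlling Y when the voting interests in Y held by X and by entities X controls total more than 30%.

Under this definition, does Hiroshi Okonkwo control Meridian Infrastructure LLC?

Hiroshi holds 89% of Larkspur, so Hiroshi controls Larkspur.
Hiroshi holds 100% of Selkirk, so Hiroshi controls Selkirk.
Selkirk and Hiroshi and Larkspur together hold 57% + 10% + 23% = 90% of Meridian, so Hiroshi controls Meridian.

Yes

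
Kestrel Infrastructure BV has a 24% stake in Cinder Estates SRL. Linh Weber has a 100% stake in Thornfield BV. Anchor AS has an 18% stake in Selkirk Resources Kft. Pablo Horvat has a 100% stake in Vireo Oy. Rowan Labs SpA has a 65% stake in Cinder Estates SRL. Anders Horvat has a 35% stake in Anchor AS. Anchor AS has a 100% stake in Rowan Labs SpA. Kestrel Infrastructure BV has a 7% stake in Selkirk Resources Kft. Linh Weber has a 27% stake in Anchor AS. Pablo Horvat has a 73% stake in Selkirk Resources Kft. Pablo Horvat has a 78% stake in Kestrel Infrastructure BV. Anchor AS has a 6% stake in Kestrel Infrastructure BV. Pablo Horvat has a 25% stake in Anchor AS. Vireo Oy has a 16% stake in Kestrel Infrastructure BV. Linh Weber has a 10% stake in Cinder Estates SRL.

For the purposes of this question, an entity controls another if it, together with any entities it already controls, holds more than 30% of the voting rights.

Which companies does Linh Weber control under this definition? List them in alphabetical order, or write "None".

Thornfield BV

Linh holds 100% of Thornfield, so Linh controls Thornfield.
No other company's threshold is met.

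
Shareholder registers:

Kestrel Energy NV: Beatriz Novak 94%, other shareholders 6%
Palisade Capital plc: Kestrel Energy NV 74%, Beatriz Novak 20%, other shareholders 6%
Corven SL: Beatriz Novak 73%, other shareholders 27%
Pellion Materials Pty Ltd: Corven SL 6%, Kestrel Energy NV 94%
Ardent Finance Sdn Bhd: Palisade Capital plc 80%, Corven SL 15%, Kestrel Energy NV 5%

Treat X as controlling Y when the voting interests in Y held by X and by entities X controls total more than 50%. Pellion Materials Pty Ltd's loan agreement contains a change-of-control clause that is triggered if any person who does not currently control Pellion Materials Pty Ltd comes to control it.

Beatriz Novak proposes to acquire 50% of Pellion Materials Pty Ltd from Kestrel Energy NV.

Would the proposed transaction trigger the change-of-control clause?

No

The purchase adds only to Beatriz's holdings (Kestrel's stake shrinks), so Beatriz is the only person who could newly come to control Pellion.
Beatriz holds 73% of Corven, so Beatriz controls Corven.
Beatriz holds 94% of Kestrel, so Beatriz controls Kestrel.
Corven and Kestrel together hold 6% + 94% = 100% of Pellion, so Beatriz controls Pellion.
So Beatriz already controls Pellion before the transaction.
After the purchase, Beatriz holds 50% of Pellion directly, and Kestrel's stake falls to 44%.
Beatriz controlled Pellion already, so this is not a new person acquiring control; every other person's position is unchanged or reduced.
No new person acquires control, so the clause is not triggered.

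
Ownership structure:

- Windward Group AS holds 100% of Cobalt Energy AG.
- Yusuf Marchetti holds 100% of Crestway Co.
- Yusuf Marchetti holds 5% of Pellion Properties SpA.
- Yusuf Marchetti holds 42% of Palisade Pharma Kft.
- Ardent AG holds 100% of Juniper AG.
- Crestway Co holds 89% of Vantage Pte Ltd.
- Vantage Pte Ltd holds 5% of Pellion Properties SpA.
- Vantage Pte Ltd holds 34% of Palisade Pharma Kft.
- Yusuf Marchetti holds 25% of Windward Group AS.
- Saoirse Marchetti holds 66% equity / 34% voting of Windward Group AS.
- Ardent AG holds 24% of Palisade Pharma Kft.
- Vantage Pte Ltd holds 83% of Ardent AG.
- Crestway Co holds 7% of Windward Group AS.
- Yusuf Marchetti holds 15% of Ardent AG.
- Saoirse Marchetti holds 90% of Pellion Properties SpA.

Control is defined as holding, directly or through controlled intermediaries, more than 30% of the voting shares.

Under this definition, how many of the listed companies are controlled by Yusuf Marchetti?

7

Yusuf holds 100% of Crestway, so Yusuf controls Crestway.
Yusuf and Crestway together hold 25% + 7% = 32% of Windward, so Yusuf controls Windward.
Crestway holds 89% of Vantage, so Yusuf controls Vantage.
Vantage and Yusuf together hold 83% + 15% = 98% of Ardent, so Yusuf controls Ardent.
Ardent and Yusuf and Vantage together hold 24% + 42% + 34% = 100% of Palisade, so Yusuf controls Palisade.
Windward holds 100% of Cobalt, so Yusuf controls Cobalt.
Ardent holds 100% of Juniper, so Yusuf controls Juniper.
No other company's threshold is met.
Yusuf controls 7 companies.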